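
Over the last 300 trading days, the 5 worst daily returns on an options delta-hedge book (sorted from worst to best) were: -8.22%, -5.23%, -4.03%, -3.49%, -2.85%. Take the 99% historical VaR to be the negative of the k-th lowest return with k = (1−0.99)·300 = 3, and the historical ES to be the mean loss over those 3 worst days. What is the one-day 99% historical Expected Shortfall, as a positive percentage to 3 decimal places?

The 3 worst returns sum to -17.48%.
ES = −(-17.48%) / 3 = 5.8266…% ≈ 5.827%.

5.827%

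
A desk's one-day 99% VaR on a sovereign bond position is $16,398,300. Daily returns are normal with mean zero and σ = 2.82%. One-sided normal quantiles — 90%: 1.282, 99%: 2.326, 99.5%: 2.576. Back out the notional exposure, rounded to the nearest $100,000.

$250,000,000

VaR as a fraction of value: z·σ = 2.326 × 2.82% = 6.55932%.
Position = $16,398,300 / 0.0655932 = $250,000,000.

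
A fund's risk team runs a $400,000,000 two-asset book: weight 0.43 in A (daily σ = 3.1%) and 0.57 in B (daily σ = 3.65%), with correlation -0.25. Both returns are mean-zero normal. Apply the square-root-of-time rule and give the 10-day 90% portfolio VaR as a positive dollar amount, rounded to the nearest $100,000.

$35,200,000

σ_p = √(0.43²·3.1² + 0.57²·3.65² + 2·-0.25·0.43·0.57·3.1·3.65) = 2.172%.
σ_{10d} = 2.172% × √10 = 6.868%.
z(90%) = 1.282.
VaR = 1.282 × 6.868% = 8.805%; on $400,000,000 that is $35,220,000.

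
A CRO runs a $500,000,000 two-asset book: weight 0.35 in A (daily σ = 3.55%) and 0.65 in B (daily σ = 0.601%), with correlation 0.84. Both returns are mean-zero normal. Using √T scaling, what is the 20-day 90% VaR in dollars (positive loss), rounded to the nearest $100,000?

σ_p = √(0.35²·3.55² + 0.65²·0.601² + 2·0.84·0.35·0.65·3.55·0.601) = 1.585%.
σ_{20d} = 1.585% × √20 = 7.088%.
z(90%) = 1.282.
VaR = 1.282 × 7.088% = 9.087%; on $500,000,000 that is $45,435,000.

$45,400,000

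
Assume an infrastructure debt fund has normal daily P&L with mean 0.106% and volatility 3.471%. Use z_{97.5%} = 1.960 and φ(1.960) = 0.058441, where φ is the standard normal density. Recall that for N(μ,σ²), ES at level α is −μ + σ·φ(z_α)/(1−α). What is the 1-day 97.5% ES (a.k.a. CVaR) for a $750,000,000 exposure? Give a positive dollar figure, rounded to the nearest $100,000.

Tail multiplier: φ(z)/(1−α) = 0.058441 / 0.025 = 2.338.
ES = −(0.106%) + 3.471% × 2.338 = 8.009%.
On $750,000,000: 0.08009 × $750,000,000 = $60,067,500.

$60,100,000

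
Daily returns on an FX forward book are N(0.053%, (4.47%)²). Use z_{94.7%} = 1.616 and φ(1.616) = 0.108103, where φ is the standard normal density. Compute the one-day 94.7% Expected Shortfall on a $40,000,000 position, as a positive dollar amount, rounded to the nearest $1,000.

$3,626,000

Tail multiplier: φ(z)/(1−α) = 0.108103 / 0.053 = 2.040.
ES = −(0.053%) + 4.47% × 2.040 = 9.066%.
On $40,000,000: 0.09066 × $40,000,000 = $3,626,400.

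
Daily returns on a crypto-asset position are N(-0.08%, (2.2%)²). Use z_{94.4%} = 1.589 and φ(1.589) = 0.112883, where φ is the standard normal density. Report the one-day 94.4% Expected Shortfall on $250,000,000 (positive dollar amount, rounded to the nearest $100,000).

$11,300,000

Tail multiplier: φ(z)/(1−α) = 0.112883 / 0.056 = 2.016.
ES = −(-0.08%) + 2.2% × 2.016 = 4.515%.
On $250,000,000: 0.04515 × $250,000,000 = $11,287,500.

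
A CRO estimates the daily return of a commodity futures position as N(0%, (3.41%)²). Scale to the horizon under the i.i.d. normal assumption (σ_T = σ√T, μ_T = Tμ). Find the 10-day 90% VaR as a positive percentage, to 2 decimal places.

13.82%

At 90%, z = 1.282.
σ_{10d} = 3.41% × √10 = 10.783%.
VaR = 1.282 × 10.783% = 13.824%.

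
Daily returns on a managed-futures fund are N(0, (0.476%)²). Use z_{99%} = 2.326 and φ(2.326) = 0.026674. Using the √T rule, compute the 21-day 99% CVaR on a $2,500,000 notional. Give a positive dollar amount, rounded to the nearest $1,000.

σ_{21d} = 0.476% × √21 = 2.181%.
ES multiplier = φ(z)/(1−α) = 0.026674/0.01 = 2.667.
ES = 2.181% × 2.667 = 5.817%; on $2,500,000: $145,425.

$145,000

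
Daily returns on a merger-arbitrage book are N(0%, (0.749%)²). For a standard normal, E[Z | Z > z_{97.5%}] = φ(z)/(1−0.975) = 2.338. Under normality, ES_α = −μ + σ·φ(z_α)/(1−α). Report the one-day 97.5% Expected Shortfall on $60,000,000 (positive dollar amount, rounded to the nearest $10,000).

$1,050,000

ES = 0.749% × 2.338 = 1.751%.
On $60,000,000: 0.01751 × $60,000,000 = $1,050,600.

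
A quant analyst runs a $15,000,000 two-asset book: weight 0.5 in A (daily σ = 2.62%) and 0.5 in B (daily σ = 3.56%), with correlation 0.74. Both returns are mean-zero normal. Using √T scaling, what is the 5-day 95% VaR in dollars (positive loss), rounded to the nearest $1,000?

$1,593,000

σ_p = √(0.5²·2.62² + 0.5²·3.56² + 2·0.74·0.5·0.5·2.62·3.56) = 2.887%.
σ_{5d} = 2.887% × √5 = 6.456%.
z(95%) = 1.645.
VaR = 1.645 × 6.456% = 10.620%; on $15,000,000 that is $1,593,000.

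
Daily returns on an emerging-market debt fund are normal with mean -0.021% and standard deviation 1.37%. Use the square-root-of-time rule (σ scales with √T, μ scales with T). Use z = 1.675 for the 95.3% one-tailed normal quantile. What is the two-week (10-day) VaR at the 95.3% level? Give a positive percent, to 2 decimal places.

σ_{10d} = 1.37% × √10 = 4.332%; μ_{10d} = 10 × -0.021% = -0.210%.
VaR = −(-0.210%) + 1.675 × 4.332% = 7.466%.

7.47%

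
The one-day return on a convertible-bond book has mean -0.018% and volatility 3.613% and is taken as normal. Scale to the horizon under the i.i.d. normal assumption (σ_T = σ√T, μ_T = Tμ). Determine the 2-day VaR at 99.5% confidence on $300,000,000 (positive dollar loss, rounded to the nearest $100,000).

$39,600,000

At 99.5%, z = 2.576.
σ_{2d} = 3.613% × √2 = 5.110%; μ_{2d} = 2 × -0.018% = -0.036%.
VaR = −(-0.036%) + 2.576 × 5.110% = 13.199%.
On $300,000,000: 0.13199 × $300,000,000 = $39,597,000.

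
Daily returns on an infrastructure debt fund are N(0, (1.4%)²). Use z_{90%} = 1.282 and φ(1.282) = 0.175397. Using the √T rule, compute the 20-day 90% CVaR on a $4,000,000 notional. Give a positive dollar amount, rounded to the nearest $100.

$439,300

σ_{20d} = 1.4% × √20 = 6.261%.
ES multiplier = φ(z)/(1−α) = 0.175397/0.1 = 1.754.
ES = 6.261% × 1.754 = 10.982%; on $4,000,000: $439,280.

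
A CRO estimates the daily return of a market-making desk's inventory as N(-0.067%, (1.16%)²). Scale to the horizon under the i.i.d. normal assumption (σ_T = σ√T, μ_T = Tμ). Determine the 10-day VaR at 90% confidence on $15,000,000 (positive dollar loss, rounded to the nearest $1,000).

At 90%, z = 1.282.
σ_{10d} = 1.16% × √10 = 3.668%; μ_{10d} = 10 × -0.067% = -0.670%.
VaR = −(-0.670%) + 1.282 × 3.668% = 5.372%.
On $15,000,000: 0.05372 × $15,000,000 = $805,800.

$806,000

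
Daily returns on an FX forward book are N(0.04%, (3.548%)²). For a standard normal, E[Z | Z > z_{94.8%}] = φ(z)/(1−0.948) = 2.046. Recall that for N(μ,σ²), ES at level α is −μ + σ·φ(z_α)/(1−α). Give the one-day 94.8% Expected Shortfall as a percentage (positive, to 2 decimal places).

7.22%

ES = −(0.04%) + 3.548% × 2.046 = 7.219%.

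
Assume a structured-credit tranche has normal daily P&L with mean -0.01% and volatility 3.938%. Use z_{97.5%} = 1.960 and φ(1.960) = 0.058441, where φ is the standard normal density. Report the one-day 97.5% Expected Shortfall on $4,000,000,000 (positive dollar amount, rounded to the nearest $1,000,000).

Tail multiplier: φ(z)/(1−α) = 0.058441 / 0.025 = 2.338.
ES = −(-0.01%) + 3.938% × 2.338 = 9.217%.
On $4,000,000,000: 0.09217 × $4,000,000,000 = $368,680,000.

$369,000,000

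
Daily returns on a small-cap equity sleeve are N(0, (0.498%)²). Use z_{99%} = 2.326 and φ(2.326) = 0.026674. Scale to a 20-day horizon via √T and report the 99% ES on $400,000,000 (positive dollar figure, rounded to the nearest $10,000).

$23,760,000

σ_{20d} = 0.498% × √20 = 2.227%.
ES multiplier = φ(z)/(1−α) = 0.026674/0.01 = 2.667.
ES = 2.227% × 2.667 = 5.939%; on $400,000,000: $23,756,000.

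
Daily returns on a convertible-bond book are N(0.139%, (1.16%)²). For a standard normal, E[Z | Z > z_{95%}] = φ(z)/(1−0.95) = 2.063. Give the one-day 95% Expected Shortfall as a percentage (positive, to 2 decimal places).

2.25%

ES = −(0.139%) + 1.16% × 2.063 = 2.254%.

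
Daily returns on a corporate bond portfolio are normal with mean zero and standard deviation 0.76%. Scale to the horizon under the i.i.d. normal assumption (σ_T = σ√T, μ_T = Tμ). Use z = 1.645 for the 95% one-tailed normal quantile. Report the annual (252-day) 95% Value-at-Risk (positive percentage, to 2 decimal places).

σ_{252d} = 0.76% × √252 = 12.065%.
VaR = 1.645 × 12.065% = 19.847%.

19.85%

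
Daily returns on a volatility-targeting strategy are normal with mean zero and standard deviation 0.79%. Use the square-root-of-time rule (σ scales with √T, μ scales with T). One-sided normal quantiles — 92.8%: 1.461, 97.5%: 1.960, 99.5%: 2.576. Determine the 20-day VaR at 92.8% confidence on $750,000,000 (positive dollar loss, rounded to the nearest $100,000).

$38,700,000

σ_{20d} = 0.79% × √20 = 3.533%.
VaR = 1.461 × 3.533% = 5.162%.
On $750,000,000: 0.05162 × $750,000,000 = $38,715,000.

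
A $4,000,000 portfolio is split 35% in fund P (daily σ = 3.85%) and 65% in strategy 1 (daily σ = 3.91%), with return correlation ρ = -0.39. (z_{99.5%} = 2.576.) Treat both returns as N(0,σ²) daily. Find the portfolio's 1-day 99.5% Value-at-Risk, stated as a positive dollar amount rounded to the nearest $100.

σ_p² = 0.35²·3.85² + 0.65²·3.91² + 2·-0.39·0.35·0.65·3.85·3.91 = 5.6037 (%²).
σ_p = √5.6037 = 2.367%.
VaR = 2.576 × 2.367% = 6.097%; on $4,000,000 that is $243,880.

$243,900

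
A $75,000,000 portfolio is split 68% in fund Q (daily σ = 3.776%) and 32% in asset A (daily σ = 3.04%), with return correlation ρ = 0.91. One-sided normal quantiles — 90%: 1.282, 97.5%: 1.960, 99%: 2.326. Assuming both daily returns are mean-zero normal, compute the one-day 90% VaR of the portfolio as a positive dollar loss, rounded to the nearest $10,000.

$3,340,000

σ_p² = 0.68²·3.776² + 0.32²·3.04² + 2·0.91·0.68·0.32·3.776·3.04 = 12.0854 (%²).
σ_p = √12.0854 = 3.476%.
VaR = 1.282 × 3.476% = 4.456%; on $75,000,000 that is $3,342,000.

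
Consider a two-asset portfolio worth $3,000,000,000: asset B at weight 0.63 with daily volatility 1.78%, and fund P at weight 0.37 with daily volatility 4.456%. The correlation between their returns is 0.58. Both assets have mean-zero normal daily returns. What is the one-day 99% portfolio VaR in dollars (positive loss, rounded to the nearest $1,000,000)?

σ_p² = 0.63²·1.78² + 0.37²·4.456² + 2·0.58·0.63·0.37·1.78·4.456 = 6.1205 (%²).
σ_p = √6.1205 = 2.474%.
At 99%, z = 2.326.
VaR = 2.326 × 2.474% = 5.755%; on $3,000,000,000 that is $172,650,000.

$173,000,000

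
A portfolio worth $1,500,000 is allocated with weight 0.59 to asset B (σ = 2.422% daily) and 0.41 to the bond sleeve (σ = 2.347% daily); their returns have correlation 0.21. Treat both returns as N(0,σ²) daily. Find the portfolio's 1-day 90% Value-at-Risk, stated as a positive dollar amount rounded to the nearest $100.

$36,200

σ_p² = 0.59²·2.422² + 0.41²·2.347² + 2·0.21·0.59·0.41·2.422·2.347 = 3.5455 (%²).
σ_p = √3.5455 = 1.883%.
At 90%, z = 1.282.
VaR = 1.282 × 1.883% = 2.414%; on $1,500,000 that is $36,210.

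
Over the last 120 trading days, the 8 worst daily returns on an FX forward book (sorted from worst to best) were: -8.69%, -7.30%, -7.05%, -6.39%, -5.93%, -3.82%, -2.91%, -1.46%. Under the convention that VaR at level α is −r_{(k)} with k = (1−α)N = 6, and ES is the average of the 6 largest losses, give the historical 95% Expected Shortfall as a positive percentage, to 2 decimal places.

The 6 worst returns sum to -39.18%.
ES = −(-39.18%) / 6 = 6.53%.

6.53%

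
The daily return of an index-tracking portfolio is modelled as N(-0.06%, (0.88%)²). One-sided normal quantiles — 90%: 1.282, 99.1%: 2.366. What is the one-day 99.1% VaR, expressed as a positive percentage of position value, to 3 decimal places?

2.142%

VaR = −μ + z·σ = −(-0.06%) + 2.366 × 0.88% = 2.142%.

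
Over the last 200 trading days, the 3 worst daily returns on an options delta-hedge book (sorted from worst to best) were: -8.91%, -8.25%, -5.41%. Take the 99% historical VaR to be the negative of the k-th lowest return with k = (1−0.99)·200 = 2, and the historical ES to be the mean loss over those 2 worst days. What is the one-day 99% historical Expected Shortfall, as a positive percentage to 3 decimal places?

The 2 worst returns sum to -17.16%.
ES = −(-17.16%) / 2 = 8.58% ≈ 8.580%.

8.580%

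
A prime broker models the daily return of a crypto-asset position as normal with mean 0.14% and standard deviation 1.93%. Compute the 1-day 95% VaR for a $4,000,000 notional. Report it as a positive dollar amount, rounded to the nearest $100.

$121,400

At 95% one-sided, z = 1.645.
VaR = −μ + z·σ = −(0.14%) + 1.645 × 1.93% = 3.035%.
On $4,000,000: 0.03035 × $4,000,000 = $121,400.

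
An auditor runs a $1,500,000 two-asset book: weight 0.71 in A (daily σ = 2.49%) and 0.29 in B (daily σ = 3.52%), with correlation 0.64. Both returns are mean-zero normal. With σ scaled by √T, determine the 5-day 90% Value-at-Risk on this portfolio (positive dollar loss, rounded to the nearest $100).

$109,400

σ_p = √(0.71²·2.49² + 0.29²·3.52² + 2·0.64·0.71·0.29·2.49·3.52) = 2.545%.
σ_{5d} = 2.545% × √5 = 5.691%.
z(90%) = 1.282.
VaR = 1.282 × 5.691% = 7.296%; on $1,500,000 that is $109,440.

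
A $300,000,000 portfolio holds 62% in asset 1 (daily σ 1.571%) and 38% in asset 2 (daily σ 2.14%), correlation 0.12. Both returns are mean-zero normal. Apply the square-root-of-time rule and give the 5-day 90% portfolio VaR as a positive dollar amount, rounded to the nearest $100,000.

$11,500,000

σ_p = √(0.62²·1.571² + 0.38²·2.14² + 2·0.12·0.62·0.38·1.571·2.14) = 1.342%.
σ_{5d} = 1.342% × √5 = 3.001%.
z(90%) = 1.282.
VaR = 1.282 × 3.001% = 3.847%; on $300,000,000 that is $11,541,000.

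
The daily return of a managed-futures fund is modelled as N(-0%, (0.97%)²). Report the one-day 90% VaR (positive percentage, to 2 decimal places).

At 90% one-sided, z = 1.282.
VaR = z·σ = 1.282 × 0.97% = 1.244%.

1.24%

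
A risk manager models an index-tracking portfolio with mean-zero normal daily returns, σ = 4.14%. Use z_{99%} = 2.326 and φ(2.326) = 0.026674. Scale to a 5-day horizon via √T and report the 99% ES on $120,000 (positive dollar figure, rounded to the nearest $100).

$29,600

σ_{5d} = 4.14% × √5 = 9.257%.
ES multiplier = φ(z)/(1−α) = 0.026674/0.01 = 2.667.
ES = 9.257% × 2.667 = 24.688%; on $120,000: $29,626.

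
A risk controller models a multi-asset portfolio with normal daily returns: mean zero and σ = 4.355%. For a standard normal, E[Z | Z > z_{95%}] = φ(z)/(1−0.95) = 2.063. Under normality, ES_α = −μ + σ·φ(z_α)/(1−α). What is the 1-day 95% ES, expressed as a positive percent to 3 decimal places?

8.984%

ES = 4.355% × 2.063 = 8.984%.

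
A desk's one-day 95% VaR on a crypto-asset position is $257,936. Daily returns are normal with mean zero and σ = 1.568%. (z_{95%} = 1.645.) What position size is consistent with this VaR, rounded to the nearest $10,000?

VaR as a fraction of value: z·σ = 1.645 × 1.568% = 2.57936%.
Position = $257,936 / 0.0257936 = $10,000,000.

$10,000,000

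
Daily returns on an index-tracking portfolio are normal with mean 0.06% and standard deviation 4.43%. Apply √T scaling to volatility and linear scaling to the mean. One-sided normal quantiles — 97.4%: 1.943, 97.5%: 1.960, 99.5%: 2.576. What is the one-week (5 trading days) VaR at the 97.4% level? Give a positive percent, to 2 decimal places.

σ_{5d} = 4.43% × √5 = 9.906%; μ_{5d} = 5 × 0.06% = 0.300%.
VaR = −(0.300%) + 1.943 × 9.906% = 18.947%.

18.95%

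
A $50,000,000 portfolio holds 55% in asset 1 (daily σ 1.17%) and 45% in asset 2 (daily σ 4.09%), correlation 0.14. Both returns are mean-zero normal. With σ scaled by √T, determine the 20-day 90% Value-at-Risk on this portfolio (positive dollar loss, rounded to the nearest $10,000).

$5,830,000

σ_p = √(0.55²·1.17² + 0.45²·4.09² + 2·0.14·0.55·0.45·1.17·4.09) = 2.033%.
σ_{20d} = 2.033% × √20 = 9.092%.
z(90%) = 1.282.
VaR = 1.282 × 9.092% = 11.656%; on $50,000,000 that is $5,828,000.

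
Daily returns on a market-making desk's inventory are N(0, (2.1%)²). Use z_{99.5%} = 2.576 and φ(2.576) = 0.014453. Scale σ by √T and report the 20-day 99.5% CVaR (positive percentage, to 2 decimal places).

27.15%

σ_{20d} = 2.1% × √20 = 9.391%.
ES multiplier = φ(z)/(1−α) = 0.014453/0.005 = 2.891.
ES = 9.391% × 2.891 = 27.149%.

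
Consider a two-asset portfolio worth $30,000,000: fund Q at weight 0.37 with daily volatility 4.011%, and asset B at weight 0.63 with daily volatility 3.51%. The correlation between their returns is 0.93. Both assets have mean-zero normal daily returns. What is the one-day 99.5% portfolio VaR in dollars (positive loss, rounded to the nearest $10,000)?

$2,810,000

σ_p² = 0.37²·4.011² + 0.63²·3.51² + 2·0.93·0.37·0.63·4.011·3.51 = 13.1963 (%²).
σ_p = √13.1963 = 3.633%.
At 99.5%, z = 2.576.
VaR = 2.576 × 3.633% = 9.359%; on $30,000,000 that is $2,807,700.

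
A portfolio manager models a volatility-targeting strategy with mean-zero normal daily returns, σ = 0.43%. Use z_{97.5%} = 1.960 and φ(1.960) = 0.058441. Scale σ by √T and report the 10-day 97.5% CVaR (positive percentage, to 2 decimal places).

3.18%

σ_{10d} = 0.43% × √10 = 1.360%.
ES multiplier = φ(z)/(1−α) = 0.058441/0.025 = 2.338.
ES = 1.360% × 2.338 = 3.180%.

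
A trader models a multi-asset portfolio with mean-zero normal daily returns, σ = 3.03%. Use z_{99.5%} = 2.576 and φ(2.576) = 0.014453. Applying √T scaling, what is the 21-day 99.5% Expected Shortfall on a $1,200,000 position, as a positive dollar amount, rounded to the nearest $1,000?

$482,000

σ_{21d} = 3.03% × √21 = 13.885%.
ES multiplier = φ(z)/(1−α) = 0.014453/0.005 = 2.891.
ES = 13.885% × 2.891 = 40.142%; on $1,200,000: $481,704.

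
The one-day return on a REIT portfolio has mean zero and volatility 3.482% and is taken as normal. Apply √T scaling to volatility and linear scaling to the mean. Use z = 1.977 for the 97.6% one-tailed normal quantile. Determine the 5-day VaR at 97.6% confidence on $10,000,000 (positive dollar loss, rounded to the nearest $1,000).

$1,539,000

σ_{5d} = 3.482% × √5 = 7.786%.
VaR = 1.977 × 7.786% = 15.393%.
On $10,000,000: 0.15393 × $10,000,000 = $1,539,300.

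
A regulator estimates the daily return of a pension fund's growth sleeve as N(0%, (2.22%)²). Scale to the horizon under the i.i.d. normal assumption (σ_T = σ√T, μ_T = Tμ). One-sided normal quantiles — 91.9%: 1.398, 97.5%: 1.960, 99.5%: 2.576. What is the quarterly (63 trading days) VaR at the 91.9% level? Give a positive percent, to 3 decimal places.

σ_{63d} = 2.22% × √63 = 17.621%.
VaR = 1.398 × 17.621% = 24.634%.

24.634%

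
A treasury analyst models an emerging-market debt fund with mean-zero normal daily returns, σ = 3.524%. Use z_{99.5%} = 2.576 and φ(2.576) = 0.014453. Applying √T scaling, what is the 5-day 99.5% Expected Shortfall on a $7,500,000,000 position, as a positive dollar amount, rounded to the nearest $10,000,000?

$1,710,000,000

σ_{5d} = 3.524% × √5 = 7.880%.
ES multiplier = φ(z)/(1−α) = 0.014453/0.005 = 2.891.
ES = 7.880% × 2.891 = 22.781%; on $7,500,000,000: $1,708,575,000.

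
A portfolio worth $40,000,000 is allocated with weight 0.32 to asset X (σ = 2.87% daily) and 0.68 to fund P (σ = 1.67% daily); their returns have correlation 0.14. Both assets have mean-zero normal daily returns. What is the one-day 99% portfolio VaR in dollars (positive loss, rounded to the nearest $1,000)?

σ_p² = 0.32²·2.87² + 0.68²·1.67² + 2·0.14·0.32·0.68·2.87·1.67 = 2.4251 (%²).
σ_p = √2.4251 = 1.557%.
At 99%, z = 2.326.
VaR = 2.326 × 1.557% = 3.622%; on $40,000,000 that is $1,448,800.

$1,449,000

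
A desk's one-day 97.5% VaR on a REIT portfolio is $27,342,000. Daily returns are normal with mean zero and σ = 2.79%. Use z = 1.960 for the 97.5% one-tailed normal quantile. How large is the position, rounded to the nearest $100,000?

VaR as a fraction of value: z·σ = 1.960 × 2.79% = 5.4684%.
Position = $27,342,000 / 0.054684 = $500,000,000.

$500,000,000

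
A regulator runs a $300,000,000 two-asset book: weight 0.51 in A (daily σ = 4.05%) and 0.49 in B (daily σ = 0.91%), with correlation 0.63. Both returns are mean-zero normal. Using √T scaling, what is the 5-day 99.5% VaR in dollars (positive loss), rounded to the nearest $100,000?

$41,000,000

σ_p = √(0.51²·4.05² + 0.49²·0.91² + 2·0.63·0.51·0.49·4.05·0.91) = 2.372%.
σ_{5d} = 2.372% × √5 = 5.304%.
z(99.5%) = 2.576.
VaR = 2.576 × 5.304% = 13.663%; on $300,000,000 that is $40,989,000.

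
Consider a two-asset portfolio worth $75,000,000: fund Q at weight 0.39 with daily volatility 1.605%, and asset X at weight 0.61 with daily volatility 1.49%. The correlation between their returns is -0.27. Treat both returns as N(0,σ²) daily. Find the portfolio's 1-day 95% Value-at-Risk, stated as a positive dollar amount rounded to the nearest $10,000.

σ_p² = 0.39²·1.605² + 0.61²·1.49² + 2·-0.27·0.39·0.61·1.605·1.49 = 0.9107 (%²).
σ_p = √0.9107 = 0.954%.
At 95%, z = 1.645.
VaR = 1.645 × 0.954% = 1.569%; on $75,000,000 that is $1,176,750.

$1,180,000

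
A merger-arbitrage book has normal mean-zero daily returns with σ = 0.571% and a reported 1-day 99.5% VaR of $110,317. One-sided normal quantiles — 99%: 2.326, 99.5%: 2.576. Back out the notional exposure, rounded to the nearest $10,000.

VaR as a fraction of value: z·σ = 2.576 × 0.571% = 1.4709%.
Position = $110,317 / 0.014709 = $7,499,986.

$7,500,000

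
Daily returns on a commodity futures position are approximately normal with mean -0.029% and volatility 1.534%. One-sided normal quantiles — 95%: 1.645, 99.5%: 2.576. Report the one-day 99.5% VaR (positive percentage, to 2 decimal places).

VaR = −μ + z·σ = −(-0.029%) + 2.576 × 1.534% = 3.981%.

3.98%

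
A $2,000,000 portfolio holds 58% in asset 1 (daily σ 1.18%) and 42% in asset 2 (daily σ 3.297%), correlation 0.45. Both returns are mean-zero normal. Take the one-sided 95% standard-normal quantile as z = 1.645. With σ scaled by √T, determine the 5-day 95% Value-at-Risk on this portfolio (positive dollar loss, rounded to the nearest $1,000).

σ_p = √(0.58²·1.18² + 0.42²·3.297² + 2·0.45·0.58·0.42·1.18·3.297) = 1.800%.
σ_{5d} = 1.800% × √5 = 4.025%.
VaR = 1.645 × 4.025% = 6.621%; on $2,000,000 that is $132,420.

$132,000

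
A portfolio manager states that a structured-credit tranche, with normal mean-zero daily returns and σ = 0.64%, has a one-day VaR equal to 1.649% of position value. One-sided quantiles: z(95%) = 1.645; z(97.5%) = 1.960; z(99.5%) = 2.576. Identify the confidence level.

99.5%

Implied z = VaR/σ = 1.649 / 0.64 = 2.577.
This matches z(99.5%) = 2.576.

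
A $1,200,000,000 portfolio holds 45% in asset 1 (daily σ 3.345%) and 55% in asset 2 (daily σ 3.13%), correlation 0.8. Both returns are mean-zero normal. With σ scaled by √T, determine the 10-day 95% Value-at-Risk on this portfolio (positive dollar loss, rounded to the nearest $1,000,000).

$191,000,000

σ_p = √(0.45²·3.345² + 0.55²·3.13² + 2·0.8·0.45·0.55·3.345·3.13) = 3.062%.
σ_{10d} = 3.062% × √10 = 9.683%.
z(95%) = 1.645.
VaR = 1.645 × 9.683% = 15.929%; on $1,200,000,000 that is $191,148,000.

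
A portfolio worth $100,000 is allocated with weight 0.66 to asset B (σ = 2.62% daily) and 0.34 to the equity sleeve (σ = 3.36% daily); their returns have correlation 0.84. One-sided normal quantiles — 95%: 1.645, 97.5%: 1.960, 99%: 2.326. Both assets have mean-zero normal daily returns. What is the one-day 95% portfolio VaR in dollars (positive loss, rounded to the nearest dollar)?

$4,539

σ_p² = 0.66²·2.62² + 0.34²·3.36² + 2·0.84·0.66·0.34·2.62·3.36 = 7.6139 (%²).
σ_p = √7.6139 = 2.759%.
VaR = 1.645 × 2.759% = 4.539%; on $100,000 that is $4,539.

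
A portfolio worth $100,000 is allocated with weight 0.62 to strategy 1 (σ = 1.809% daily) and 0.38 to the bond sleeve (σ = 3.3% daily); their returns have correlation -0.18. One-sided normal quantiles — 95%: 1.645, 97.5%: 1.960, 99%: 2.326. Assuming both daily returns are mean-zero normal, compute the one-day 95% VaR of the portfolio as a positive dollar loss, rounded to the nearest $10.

$2,510

σ_p² = 0.62²·1.809² + 0.38²·3.3² + 2·-0.18·0.62·0.38·1.809·3.3 = 2.3241 (%²).
σ_p = √2.3241 = 1.525%.
VaR = 1.645 × 1.525% = 2.509%; on $100,000 that is $2,509.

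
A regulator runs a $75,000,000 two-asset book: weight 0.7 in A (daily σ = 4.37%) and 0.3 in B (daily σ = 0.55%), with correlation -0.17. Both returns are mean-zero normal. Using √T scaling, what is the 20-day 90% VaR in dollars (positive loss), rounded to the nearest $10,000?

σ_p = √(0.7²·4.37² + 0.3²·0.55² + 2·-0.17·0.7·0.3·4.37·0.55) = 3.035%.
σ_{20d} = 3.035% × √20 = 13.573%.
z(90%) = 1.282.
VaR = 1.282 × 13.573% = 17.401%; on $75,000,000 that is $13,050,750.

$13,050,000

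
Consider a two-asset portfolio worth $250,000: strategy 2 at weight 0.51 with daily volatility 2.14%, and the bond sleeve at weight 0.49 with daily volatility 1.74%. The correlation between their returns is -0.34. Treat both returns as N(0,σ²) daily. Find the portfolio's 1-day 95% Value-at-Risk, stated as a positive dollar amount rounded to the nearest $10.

σ_p² = 0.51²·2.14² + 0.49²·1.74² + 2·-0.34·0.51·0.49·2.14·1.74 = 1.2853 (%²).
σ_p = √1.2853 = 1.134%.
At 95%, z = 1.645.
VaR = 1.645 × 1.134% = 1.865%; on $250,000 that is $4,662.

$4,660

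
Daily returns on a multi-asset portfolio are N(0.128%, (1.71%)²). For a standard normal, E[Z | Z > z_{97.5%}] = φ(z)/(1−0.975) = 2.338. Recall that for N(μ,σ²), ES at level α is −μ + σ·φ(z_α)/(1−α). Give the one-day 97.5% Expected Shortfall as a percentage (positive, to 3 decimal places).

ES = −(0.128%) + 1.71% × 2.338 = 3.870%.

3.870%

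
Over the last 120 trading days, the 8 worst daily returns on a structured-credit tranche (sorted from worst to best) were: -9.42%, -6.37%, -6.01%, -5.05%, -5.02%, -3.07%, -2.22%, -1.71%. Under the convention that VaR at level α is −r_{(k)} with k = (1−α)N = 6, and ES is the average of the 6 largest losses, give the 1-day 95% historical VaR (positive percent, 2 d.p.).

k = 6; the 6th lowest return is -3.07%, so VaR = 3.07%.

3.07%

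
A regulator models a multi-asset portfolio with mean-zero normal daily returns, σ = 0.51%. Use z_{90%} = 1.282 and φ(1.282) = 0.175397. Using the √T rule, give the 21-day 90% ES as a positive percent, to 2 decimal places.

4.10%

σ_{21d} = 0.51% × √21 = 2.337%.
ES multiplier = φ(z)/(1−α) = 0.175397/0.1 = 1.754.
ES = 2.337% × 1.754 = 4.099%.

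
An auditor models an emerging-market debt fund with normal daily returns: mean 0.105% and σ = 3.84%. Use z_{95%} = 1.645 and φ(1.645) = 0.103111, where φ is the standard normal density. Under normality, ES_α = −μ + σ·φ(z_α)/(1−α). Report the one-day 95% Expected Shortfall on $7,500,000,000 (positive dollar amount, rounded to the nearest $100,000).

Tail multiplier: φ(z)/(1−α) = 0.103111 / 0.05 = 2.062.
ES = −(0.105%) + 3.84% × 2.062 = 7.813%.
On $7,500,000,000: 0.07813 × $7,500,000,000 = $585,975,000.

$586,000,000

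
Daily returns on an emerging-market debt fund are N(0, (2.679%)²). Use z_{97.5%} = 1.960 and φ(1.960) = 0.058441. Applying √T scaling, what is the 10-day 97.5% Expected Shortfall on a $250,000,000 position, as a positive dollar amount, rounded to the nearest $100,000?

σ_{10d} = 2.679% × √10 = 8.472%.
ES multiplier = φ(z)/(1−α) = 0.058441/0.025 = 2.338.
ES = 8.472% × 2.338 = 19.808%; on $250,000,000: $49,520,000.

$49,500,000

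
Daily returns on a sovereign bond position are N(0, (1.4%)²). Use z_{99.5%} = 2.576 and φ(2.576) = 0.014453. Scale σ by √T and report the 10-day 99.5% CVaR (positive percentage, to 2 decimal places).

12.80%

σ_{10d} = 1.4% × √10 = 4.427%.
ES multiplier = φ(z)/(1−α) = 0.014453/0.005 = 2.891.
ES = 4.427% × 2.891 = 12.798%.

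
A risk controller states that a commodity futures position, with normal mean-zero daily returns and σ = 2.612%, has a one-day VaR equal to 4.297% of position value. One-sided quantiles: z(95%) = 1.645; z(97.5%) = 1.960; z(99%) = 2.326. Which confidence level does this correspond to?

95%

Implied z = VaR/σ = 4.297 / 2.612 = 1.645.
This matches z(95%) = 1.645.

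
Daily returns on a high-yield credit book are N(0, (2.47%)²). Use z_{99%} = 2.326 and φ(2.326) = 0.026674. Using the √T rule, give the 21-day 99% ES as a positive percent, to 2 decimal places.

30.19%

σ_{21d} = 2.47% × √21 = 11.319%.
ES multiplier = φ(z)/(1−α) = 0.026674/0.01 = 2.667.
ES = 11.319% × 2.667 = 30.188%.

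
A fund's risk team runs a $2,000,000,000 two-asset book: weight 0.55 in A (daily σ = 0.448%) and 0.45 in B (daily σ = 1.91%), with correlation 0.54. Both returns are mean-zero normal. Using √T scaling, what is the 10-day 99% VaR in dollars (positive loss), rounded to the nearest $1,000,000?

σ_p = √(0.55²·0.448² + 0.45²·1.91² + 2·0.54·0.55·0.45·0.448·1.91) = 1.014%.
σ_{10d} = 1.014% × √10 = 3.207%.
z(99%) = 2.326.
VaR = 2.326 × 3.207% = 7.459%; on $2,000,000,000 that is $149,180,000.

$149,000,000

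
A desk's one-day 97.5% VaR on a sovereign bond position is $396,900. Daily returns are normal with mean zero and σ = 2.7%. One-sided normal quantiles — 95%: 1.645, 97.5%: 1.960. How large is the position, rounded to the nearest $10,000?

VaR as a fraction of value: z·σ = 1.960 × 2.7% = 5.292%.
Position = $396,900 / 0.05292 = $7,500,000.

$7,500,000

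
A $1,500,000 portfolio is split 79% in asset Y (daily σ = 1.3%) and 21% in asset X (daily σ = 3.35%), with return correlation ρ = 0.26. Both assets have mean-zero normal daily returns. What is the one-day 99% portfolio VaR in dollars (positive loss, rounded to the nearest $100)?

σ_p² = 0.79²·1.3² + 0.21²·3.35² + 2·0.26·0.79·0.21·1.3·3.35 = 1.9253 (%²).
σ_p = √1.9253 = 1.388%.
At 99%, z = 2.326.
VaR = 2.326 × 1.388% = 3.228%; on $1,500,000 that is $48,420.

$48,400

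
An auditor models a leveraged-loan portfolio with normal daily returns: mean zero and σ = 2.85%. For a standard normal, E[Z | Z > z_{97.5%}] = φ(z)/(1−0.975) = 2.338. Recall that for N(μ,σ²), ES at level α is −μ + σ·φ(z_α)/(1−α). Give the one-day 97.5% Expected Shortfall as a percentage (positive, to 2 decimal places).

6.66%

ES = 2.85% × 2.338 = 6.663%.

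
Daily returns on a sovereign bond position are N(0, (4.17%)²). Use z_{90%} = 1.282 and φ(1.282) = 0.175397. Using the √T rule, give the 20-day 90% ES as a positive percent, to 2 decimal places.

σ_{20d} = 4.17% × √20 = 18.649%.
ES multiplier = φ(z)/(1−α) = 0.175397/0.1 = 1.754.
ES = 18.649% × 1.754 = 32.710%.

32.71%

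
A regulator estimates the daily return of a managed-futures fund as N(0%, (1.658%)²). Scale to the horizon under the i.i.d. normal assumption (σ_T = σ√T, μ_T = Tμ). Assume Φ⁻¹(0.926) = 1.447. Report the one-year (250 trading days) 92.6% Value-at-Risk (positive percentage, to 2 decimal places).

37.93%

σ_{250d} = 1.658% × √250 = 26.215%.
VaR = 1.447 × 26.215% = 37.933%.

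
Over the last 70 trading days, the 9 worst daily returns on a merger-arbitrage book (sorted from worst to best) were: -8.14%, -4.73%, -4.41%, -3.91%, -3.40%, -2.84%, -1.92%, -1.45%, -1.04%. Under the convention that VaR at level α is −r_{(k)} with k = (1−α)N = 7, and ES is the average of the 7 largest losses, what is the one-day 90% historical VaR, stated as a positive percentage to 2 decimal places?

1.92%

k = 7; the 7th lowest return is -1.92%, so VaR = 1.92%.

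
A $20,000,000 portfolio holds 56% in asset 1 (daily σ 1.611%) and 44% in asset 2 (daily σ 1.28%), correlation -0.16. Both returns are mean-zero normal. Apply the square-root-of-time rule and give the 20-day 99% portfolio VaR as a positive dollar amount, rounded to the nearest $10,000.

$2,050,000

σ_p = √(0.56²·1.611² + 0.44²·1.28² + 2·-0.16·0.56·0.44·1.611·1.28) = 0.984%.
σ_{20d} = 0.984% × √20 = 4.401%.
z(99%) = 2.326.
VaR = 2.326 × 4.401% = 10.237%; on $20,000,000 that is $2,047,400.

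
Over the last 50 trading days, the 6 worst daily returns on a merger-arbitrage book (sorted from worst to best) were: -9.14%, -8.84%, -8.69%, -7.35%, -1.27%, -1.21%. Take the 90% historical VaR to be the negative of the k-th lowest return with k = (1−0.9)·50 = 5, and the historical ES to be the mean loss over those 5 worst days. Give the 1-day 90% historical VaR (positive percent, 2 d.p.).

1.27%

k = 5; the 5th lowest return is -1.27%, so VaR = 1.27%.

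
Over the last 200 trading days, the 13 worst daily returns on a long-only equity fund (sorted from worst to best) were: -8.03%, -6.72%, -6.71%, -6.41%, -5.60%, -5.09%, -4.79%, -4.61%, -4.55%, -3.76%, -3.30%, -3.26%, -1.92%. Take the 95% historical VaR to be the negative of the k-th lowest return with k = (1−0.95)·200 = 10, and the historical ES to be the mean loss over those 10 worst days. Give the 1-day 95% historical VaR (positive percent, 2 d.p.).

k = 10; the 10th lowest return is -3.76%, so VaR = 3.76%.

3.76%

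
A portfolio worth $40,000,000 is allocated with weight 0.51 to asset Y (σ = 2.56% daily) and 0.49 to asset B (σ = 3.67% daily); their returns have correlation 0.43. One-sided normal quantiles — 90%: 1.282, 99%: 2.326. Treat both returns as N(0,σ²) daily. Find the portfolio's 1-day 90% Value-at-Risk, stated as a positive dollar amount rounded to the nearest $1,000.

σ_p² = 0.51²·2.56² + 0.49²·3.67² + 2·0.43·0.51·0.49·2.56·3.67 = 6.9576 (%²).
σ_p = √6.9576 = 2.638%.
VaR = 1.282 × 2.638% = 3.382%; on $40,000,000 that is $1,352,800.

$1,353,000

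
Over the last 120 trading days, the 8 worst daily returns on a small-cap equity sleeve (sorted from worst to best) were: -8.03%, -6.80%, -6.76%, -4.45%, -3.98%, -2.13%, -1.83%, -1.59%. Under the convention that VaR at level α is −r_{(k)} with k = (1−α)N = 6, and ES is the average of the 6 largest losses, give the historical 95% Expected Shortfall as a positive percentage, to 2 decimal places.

5.36%

The 6 worst returns sum to -32.15%.
ES = −(-32.15%) / 6 = 5.3583…% ≈ 5.36%.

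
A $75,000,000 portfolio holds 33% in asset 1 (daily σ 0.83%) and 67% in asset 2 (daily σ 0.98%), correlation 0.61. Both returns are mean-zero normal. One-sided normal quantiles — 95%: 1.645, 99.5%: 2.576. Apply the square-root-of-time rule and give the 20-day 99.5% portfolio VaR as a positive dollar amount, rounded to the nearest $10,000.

σ_p = √(0.33²·0.83² + 0.67²·0.98² + 2·0.61·0.33·0.67·0.83·0.98) = 0.852%.
σ_{20d} = 0.852% × √20 = 3.810%.
VaR = 2.576 × 3.810% = 9.815%; on $75,000,000 that is $7,361,250.

$7,360,000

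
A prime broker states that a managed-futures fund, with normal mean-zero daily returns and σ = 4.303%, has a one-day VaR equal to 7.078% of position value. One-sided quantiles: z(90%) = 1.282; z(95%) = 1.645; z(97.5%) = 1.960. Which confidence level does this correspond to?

Implied z = VaR/σ = 7.078 / 4.303 = 1.645.
This matches z(95%) = 1.645.

95%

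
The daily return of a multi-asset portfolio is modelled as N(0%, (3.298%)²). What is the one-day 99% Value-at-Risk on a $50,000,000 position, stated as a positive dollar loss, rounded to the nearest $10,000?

At 99% one-sided, z = 2.326.
VaR = z·σ = 2.326 × 3.298% = 7.671%.
On $50,000,000: 0.07671 × $50,000,000 = $3,835,500.

$3,840,000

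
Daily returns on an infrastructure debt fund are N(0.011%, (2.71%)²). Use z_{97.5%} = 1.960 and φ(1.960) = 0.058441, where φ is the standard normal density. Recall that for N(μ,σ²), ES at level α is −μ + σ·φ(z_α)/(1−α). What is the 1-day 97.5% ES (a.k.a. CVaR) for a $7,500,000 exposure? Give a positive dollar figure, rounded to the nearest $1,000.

Tail multiplier: φ(z)/(1−α) = 0.058441 / 0.025 = 2.338.
ES = −(0.011%) + 2.71% × 2.338 = 6.325%.
On $7,500,000: 0.06325 × $7,500,000 = $474,375.

$474,000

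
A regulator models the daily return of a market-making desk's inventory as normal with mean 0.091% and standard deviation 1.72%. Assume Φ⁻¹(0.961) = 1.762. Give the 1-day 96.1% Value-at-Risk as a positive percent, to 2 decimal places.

2.94%

VaR = −μ + z·σ = −(0.091%) + 1.762 × 1.72% = 2.940%.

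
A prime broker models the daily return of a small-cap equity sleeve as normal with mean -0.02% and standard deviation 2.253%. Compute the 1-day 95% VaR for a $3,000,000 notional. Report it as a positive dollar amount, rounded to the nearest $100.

$111,800

At 95% one-sided, z = 1.645.
VaR = −μ + z·σ = −(-0.02%) + 1.645 × 2.253% = 3.726%.
On $3,000,000: 0.03726 × $3,000,000 = $111,780.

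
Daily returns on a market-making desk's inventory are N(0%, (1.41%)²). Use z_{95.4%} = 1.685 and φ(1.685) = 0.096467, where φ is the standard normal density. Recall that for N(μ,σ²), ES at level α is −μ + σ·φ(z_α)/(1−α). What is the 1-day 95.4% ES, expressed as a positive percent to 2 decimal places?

2.96%

Tail multiplier: φ(z)/(1−α) = 0.096467 / 0.046 = 2.097.
ES = 1.41% × 2.097 = 2.957%.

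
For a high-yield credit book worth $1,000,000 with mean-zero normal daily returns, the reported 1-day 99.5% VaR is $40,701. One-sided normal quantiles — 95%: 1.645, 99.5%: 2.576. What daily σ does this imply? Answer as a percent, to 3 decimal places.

VaR as a fraction: $40,701 / $1,000,000 = 4.070%.
σ = VaR / z = 4.070% / 2.576 = 1.580%.

1.580%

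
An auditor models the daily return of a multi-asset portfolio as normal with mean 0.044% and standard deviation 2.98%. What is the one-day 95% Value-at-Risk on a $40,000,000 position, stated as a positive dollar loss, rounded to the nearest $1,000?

$1,943,000

At 95% one-sided, z = 1.645.
VaR = −μ + z·σ = −(0.044%) + 1.645 × 2.98% = 4.858%.
On $40,000,000: 0.04858 × $40,000,000 = $1,943,200.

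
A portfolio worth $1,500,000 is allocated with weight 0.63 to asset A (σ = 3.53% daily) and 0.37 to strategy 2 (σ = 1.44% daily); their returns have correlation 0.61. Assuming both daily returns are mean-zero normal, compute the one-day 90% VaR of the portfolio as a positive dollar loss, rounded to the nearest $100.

σ_p² = 0.63²·3.53² + 0.37²·1.44² + 2·0.61·0.63·0.37·3.53·1.44 = 6.6752 (%²).
σ_p = √6.6752 = 2.584%.
At 90%, z = 1.282.
VaR = 1.282 × 2.584% = 3.313%; on $1,500,000 that is $49,695.

$49,700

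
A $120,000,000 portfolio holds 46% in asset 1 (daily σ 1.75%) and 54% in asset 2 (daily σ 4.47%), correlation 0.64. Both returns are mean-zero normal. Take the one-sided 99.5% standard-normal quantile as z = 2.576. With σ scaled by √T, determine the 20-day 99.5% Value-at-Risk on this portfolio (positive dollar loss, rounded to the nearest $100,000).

σ_p = √(0.46²·1.75² + 0.54²·4.47² + 2·0.64·0.46·0.54·1.75·4.47) = 2.994%.
σ_{20d} = 2.994% × √20 = 13.390%.
VaR = 2.576 × 13.390% = 34.493%; on $120,000,000 that is $41,391,600.

$41,400,000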